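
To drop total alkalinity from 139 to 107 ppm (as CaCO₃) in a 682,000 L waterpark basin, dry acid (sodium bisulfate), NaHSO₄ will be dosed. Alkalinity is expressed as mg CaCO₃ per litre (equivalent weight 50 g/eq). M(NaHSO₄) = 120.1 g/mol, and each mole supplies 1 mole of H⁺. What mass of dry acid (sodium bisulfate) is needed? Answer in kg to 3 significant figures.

52.4 kg

Alkalinity to neutralize: (139 − 107) = 32 mg/L as CaCO₃ × 682,000 L = 21,820 g as CaCO₃.
Equivalents of H⁺ required: 21,820 ÷ 50 g/eq = 436.5 eq = 436.5 mol NaHSO₄.
Mass of NaHSO₄: 436.5 × 120.1 = 52,420 g.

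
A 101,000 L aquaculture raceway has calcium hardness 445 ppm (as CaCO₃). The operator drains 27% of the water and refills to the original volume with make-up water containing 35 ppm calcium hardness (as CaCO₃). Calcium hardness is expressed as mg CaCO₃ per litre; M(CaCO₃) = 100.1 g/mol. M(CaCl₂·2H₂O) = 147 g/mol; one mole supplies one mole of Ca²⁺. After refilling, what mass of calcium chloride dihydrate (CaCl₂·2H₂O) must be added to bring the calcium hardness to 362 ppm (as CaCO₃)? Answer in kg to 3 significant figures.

After draining 27% and refilling: 445 × 0.73 + 35 × 0.27 = 334.3 ppm.
Deficit to target: 362 − 334.3 = 27.7 mg/L.
As CaCO₃: 27.7 mg/L × 101,000 L = 2798 g; ÷ 100.1 = 27.95 mol Ca²⁺.
Mass: 27.95 × 147 = 4109 g.

4.11 kg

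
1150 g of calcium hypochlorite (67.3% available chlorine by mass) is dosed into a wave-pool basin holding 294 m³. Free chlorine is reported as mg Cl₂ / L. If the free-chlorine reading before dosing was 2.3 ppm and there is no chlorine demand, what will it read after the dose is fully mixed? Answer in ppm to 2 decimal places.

4.93 ppm

Volume: 294 m³ = 294,000 L.
Available chlorine delivered: 1150 g × 0.673 = 774 g as Cl₂.
Concentration rise: 774 g / 294,000 L = 2.632 mg/L = 2.63 ppm.
Final FC: 2.3 + 2.63 = 4.93 ppm.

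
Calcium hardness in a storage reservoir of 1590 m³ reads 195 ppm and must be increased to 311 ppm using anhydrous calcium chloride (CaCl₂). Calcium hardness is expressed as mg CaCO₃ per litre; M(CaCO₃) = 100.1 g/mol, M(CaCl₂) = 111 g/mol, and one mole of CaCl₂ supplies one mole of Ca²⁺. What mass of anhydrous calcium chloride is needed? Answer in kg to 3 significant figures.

Volume: 1590 m³ = 1,590,000 L.
Hardness to add: (311 − 195) = 116 mg/L as CaCO₃ × 1,590,000 L = 184,400 g as CaCO₃.
Moles of Ca²⁺ (1 mol Ca²⁺ ≡ 1 mol CaCO₃): 184,400 / 100.1 g/mol = 1843 mol.
Mass of CaCl₂: 1843 × 111 = 204,500 g.

205 kg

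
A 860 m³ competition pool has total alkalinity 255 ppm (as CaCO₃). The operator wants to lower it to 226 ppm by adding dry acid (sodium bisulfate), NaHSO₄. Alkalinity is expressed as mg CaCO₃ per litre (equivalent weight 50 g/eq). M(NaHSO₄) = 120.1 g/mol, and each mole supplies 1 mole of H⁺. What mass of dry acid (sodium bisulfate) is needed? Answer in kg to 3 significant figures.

Volume: 860 m³ = 860,000 L.
Alkalinity to neutralize: (255 − 226) = 29 mg/L as CaCO₃ × 860,000 L = 24,940 g as CaCO₃.
Equivalents of H⁺ required: 24,940 ÷ 50 g/eq = 498.8 eq = 498.8 mol NaHSO₄.
Mass of NaHSO₄: 498.8 × 120.1 = 59,910 g.

59.9 kg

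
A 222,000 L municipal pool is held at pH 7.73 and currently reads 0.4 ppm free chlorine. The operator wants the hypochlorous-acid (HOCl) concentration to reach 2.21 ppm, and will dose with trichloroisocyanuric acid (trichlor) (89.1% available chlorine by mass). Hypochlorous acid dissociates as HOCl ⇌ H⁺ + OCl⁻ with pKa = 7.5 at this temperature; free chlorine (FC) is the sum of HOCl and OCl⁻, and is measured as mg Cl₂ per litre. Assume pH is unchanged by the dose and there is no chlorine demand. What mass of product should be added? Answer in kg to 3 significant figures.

[OCl⁻]/[HOCl] = 10^(pH − pKa) = 10^(7.73 − 7.5) = 1.698; fraction as HOCl = 1/(1 + 1.698) = 0.3706.
Free chlorine required for 2.21 ppm HOCl: 2.21 / 0.3706 = 5.963 ppm.
FC to add: 5.963 − 0.4 = 5.563 mg/L as Cl₂.
Cl₂ equivalent: 5.563 mg/L × 222,000 L = 1235 g.
Product at 89.1% available Cl: 1235 / 0.891 = 1386 g.

1.39 kg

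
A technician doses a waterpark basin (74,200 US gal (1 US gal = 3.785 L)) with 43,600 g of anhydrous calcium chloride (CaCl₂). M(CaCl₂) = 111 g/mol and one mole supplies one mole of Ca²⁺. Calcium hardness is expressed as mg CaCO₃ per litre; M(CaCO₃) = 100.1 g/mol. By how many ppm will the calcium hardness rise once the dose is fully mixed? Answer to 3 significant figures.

Volume: 74,200 US gal × 3.785 L/gal = 280,847 L.
Moles of Ca²⁺: 43,600 g ÷ 111 g/mol = 392.8 mol.
As CaCO₃: 392.8 mol × 100.1 g/mol = 39,320 g.
Rise: 39,320 g / 280,847 L × 1000 = 140 mg/L.

140 ppm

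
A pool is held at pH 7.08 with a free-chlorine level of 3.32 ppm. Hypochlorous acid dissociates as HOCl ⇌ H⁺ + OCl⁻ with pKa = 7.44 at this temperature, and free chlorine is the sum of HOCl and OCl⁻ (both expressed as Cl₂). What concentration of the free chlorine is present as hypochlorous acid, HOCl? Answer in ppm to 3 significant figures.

[OCl⁻]/[HOCl] = 10^(pH − pKa) = 10^(7.08 − 7.44) = 10^-0.36 = 0.4365.
Fraction as HOCl = 1 / (1 + 0.4365) = 0.6961.
HOCl = 0.6961 × 3.32 ppm = 2.311 ppm.

2.31 ppm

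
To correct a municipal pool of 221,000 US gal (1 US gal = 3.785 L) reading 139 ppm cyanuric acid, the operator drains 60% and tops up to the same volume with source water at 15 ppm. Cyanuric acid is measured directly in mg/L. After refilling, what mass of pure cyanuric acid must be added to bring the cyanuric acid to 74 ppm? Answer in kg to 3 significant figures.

Volume: 221,000 US gal × 3.785 L/gal = 836,485 L.
After draining 60% and refilling: 139 × 0.40 + 15 × 0.60 = 64.6 ppm.
Deficit to target: 74 − 64.6 = 9.4 mg/L.
Mass: 9.4 mg/L × 836,485 L = 7863 g cyanuric acid.

7.86 kg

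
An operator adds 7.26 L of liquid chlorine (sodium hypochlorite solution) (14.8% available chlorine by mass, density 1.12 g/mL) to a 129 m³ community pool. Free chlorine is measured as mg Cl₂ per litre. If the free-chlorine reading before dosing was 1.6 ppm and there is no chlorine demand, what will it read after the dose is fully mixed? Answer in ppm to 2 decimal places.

Volume: 129 m³ = 129,000 L.
Mass of solution: 7.26 L × 1000 mL/L × 1.12 g/mL = 8131 g.
Available chlorine delivered: 8131 g × 0.148 = 1203 g as Cl₂.
Concentration rise: 1203 g / 129,000 L = 9.329 mg/L = 9.33 ppm.
Final FC: 1.6 + 9.33 = 10.93 ppm.

10.93 ppm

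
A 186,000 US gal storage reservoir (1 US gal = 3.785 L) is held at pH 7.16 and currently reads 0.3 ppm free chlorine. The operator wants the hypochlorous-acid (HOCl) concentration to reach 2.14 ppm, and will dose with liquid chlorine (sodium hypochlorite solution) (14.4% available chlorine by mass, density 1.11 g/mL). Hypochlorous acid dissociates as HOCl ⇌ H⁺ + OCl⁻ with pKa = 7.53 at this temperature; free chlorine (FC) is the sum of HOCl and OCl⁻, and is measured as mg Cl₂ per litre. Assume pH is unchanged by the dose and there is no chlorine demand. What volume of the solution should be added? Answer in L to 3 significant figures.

12.1 L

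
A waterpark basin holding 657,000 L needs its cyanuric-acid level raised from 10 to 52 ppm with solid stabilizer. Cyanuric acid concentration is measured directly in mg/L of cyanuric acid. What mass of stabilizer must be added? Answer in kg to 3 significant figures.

27.6 kg

CYA to add: (52 − 10) = 42 mg/L × 657,000 L = 27,590 g cyanuric acid.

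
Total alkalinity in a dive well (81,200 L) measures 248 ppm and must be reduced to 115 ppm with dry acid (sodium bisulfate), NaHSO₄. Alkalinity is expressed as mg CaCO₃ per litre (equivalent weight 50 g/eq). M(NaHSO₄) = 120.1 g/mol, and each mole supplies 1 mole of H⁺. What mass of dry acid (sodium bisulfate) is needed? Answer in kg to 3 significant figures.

25.9 kg

Alkalinity to neutralize: (248 − 115) = 133 mg/L as CaCO₃ × 81,200 L = 10,800 g as CaCO₃.
Equivalents of H⁺ required: 10,800 ÷ 50 g/eq = 216 eq = 216 mol NaHSO₄.
Mass of NaHSO₄: 216 × 120.1 = 25,940 g.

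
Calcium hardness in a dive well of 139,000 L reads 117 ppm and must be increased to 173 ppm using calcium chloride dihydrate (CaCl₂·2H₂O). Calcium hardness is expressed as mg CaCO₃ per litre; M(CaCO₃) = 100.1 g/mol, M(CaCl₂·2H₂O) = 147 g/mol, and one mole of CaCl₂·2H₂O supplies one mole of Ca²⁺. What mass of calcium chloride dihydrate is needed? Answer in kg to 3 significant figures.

11.4 kg

Hardness to add: (173 − 117) = 56 mg/L as CaCO₃ × 139,000 L = 7784 g as CaCO₃.
Moles of Ca²⁺ (1 mol Ca²⁺ ≡ 1 mol CaCO₃): 7784 / 100.1 g/mol = 77.76 mol.
Mass of CaCl₂·2H₂O: 77.76 × 147 = 11,430 g.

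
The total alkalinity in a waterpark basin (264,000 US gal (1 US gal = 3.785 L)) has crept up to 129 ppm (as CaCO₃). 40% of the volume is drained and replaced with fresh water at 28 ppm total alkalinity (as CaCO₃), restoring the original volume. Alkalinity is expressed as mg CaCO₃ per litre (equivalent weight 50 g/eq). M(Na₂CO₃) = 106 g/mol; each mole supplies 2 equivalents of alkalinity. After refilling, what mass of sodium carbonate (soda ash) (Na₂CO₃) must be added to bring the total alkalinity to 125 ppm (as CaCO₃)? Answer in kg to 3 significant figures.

38.6 kg

Volume: 264,000 US gal × 3.785 L/gal = 999,240 L.
After draining 40% and refilling: 129 × 0.60 + 28 × 0.40 = 88.6 ppm.
Deficit to target: 125 − 88.6 = 36.4 mg/L.
As CaCO₃: 36.4 mg/L × 999,240 L = 36,370 g; ÷ 50 g/eq ÷ 2 = 363.7 mol Na₂CO₃.
Mass: 363.7 × 106 = 38,550 g.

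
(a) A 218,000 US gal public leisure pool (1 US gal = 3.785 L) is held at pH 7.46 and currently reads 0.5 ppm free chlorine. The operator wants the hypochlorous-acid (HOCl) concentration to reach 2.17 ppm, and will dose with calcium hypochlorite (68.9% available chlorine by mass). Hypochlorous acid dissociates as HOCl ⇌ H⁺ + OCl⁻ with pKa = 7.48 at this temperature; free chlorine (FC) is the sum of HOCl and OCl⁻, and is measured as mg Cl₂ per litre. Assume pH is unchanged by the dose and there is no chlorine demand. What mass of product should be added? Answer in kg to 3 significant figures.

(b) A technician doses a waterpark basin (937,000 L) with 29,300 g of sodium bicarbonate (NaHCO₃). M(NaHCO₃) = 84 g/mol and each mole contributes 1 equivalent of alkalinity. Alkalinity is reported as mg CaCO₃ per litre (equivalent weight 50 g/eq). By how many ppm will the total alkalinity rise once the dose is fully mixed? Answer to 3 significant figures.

(a) Volume: 218,000 US gal × 3.785 L/gal = 825,130 L.
(a) [OCl⁻]/[HOCl] = 10^(pH − pKa) = 10^(7.46 − 7.48) = 0.955; fraction as HOCl = 1/(1 + 0.955) = 0.5115.
(a) Free chlorine required for 2.17 ppm HOCl: 2.17 / 0.5115 = 4.242 ppm.
(a) FC to add: 4.242 − 0.5 = 3.742 mg/L as Cl₂.
(a) Cl₂ equivalent: 3.742 mg/L × 825,130 L = 3088 g.
(a) Product at 68.9% available Cl: 3088 / 0.689 = 4482 g.

(b) Moles of NaHCO₃: 29,300 g ÷ 84 g/mol = 348.8 mol → 348.8 eq of alkalinity.
(b) As CaCO₃: 348.8 eq × 50 g/eq = 17,440 g.
(b) Rise: 17,440 g / 937,000 L × 1000 = 18.61 mg/L.

(a) 4.48 kg; (b) 18.6 ppm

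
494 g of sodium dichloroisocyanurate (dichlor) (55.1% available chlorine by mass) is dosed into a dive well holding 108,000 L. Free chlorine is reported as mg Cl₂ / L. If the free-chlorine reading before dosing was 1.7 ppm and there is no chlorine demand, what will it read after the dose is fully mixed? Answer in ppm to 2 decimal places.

Available chlorine delivered: 494 g × 0.551 = 272.2 g as Cl₂.
Concentration rise: 272.2 g / 108,000 L = 2.52 mg/L = 2.52 ppm.
Final FC: 1.7 + 2.52 = 4.22 ppm.

4.22 ppm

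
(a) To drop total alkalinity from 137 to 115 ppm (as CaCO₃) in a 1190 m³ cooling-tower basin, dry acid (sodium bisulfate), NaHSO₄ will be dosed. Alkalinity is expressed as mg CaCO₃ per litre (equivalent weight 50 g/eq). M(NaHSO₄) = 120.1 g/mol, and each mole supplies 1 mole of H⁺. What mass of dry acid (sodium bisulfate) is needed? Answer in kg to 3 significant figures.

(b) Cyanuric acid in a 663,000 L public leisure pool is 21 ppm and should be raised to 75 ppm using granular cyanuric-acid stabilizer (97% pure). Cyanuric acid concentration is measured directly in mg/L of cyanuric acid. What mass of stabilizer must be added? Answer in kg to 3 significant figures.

(a) Volume: 1190 m³ = 1,190,000 L.
(a) Alkalinity to neutralize: (137 − 115) = 22 mg/L as CaCO₃ × 1,190,000 L = 26,180 g as CaCO₃.
(a) Equivalents of H⁺ required: 26,180 ÷ 50 g/eq = 523.6 eq = 523.6 mol NaHSO₄.
(a) Mass of NaHSO₄: 523.6 × 120.1 = 62,880 g.

(b) CYA to add: (75 − 21) = 54 mg/L × 663,000 L = 35,800 g cyanuric acid.
(b) At 97% purity: 35,800 / 0.97 = 36,910 g product.

(a) 62.9 kg; (b) 36.9 kg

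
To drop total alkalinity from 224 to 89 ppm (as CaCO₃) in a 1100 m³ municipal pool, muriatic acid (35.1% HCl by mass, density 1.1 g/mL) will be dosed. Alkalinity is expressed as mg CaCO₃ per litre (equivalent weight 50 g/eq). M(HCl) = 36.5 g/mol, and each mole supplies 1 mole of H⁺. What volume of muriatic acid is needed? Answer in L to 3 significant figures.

281 L

Volume: 1100 m³ = 1,100,000 L.
Alkalinity to neutralize: (224 − 89) = 135 mg/L as CaCO₃ × 1,100,000 L = 148,500 g as CaCO₃.
Equivalents of H⁺ required: 148,500 ÷ 50 g/eq = 2970 eq = 2970 mol HCl.
Mass of HCl: 2970 × 36.5 = 108,400 g.
Mass of 35.1% solution: 108,400 / 0.351 = 308,800 g.
Volume: 308,800 g ÷ 1.1 g/mL = 280,800 mL.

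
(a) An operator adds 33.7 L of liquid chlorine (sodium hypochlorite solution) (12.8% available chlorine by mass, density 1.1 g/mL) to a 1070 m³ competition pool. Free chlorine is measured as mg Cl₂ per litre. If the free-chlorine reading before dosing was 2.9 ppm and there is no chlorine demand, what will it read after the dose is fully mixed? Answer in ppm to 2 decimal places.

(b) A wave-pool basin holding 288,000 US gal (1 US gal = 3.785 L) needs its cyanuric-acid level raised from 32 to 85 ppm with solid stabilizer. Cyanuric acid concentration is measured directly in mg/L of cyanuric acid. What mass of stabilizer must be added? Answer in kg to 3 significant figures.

(a) Volume: 1070 m³ = 1,070,000 L.
(a) Mass of solution: 33.7 L × 1000 mL/L × 1.1 g/mL = 37,070 g.
(a) Available chlorine delivered: 37,070 g × 0.128 = 4745 g as Cl₂.
(a) Concentration rise: 4745 g / 1,070,000 L = 4.435 mg/L = 4.43 ppm.
(a) Final FC: 2.9 + 4.43 = 7.33 ppm.

(b) Volume: 288,000 US gal × 3.785 L/gal = 1,090,080 L.
(b) CYA to add: (85 − 32) = 53 mg/L × 1,090,080 L = 57,770 g cyanuric acid.

(a) 7.33 ppm; (b) 57.8 kg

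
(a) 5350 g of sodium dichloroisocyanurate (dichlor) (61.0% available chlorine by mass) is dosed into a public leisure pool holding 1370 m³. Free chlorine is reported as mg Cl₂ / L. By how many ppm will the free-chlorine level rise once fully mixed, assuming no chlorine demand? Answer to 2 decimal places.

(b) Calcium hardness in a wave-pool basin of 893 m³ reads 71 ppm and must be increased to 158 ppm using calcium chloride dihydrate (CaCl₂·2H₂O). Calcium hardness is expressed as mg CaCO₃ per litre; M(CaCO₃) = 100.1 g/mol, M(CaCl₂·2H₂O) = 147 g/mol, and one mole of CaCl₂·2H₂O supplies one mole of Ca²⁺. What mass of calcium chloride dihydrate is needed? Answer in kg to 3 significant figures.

(a) Volume: 1370 m³ = 1,370,000 L.
(a) Available chlorine delivered: 5350 g × 0.61 = 3264 g as Cl₂.
(a) Concentration rise: 3264 g / 1,370,000 L = 2.382 mg/L = 2.38 ppm.

(b) Volume: 893 m³ = 893,000 L.
(b) Hardness to add: (158 − 71) = 87 mg/L as CaCO₃ × 893,000 L = 77,690 g as CaCO₃.
(b) Moles of Ca²⁺ (1 mol Ca²⁺ ≡ 1 mol CaCO₃): 77,690 / 100.1 g/mol = 776.1 mol.
(b) Mass of CaCl₂·2H₂O: 776.1 × 147 = 114,100 g.

(a) 2.38 ppm; (b) 114 kg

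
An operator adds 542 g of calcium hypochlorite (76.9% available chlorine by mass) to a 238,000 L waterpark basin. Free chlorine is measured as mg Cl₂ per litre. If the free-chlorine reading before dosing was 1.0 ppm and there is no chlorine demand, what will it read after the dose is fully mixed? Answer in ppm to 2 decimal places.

2.75 ppm

Available chlorine delivered: 542 g × 0.769 = 416.8 g as Cl₂.
Concentration rise: 416.8 g / 238,000 L = 1.751 mg/L = 1.75 ppm.
Final FC: 1.0 + 1.75 = 2.75 ppm.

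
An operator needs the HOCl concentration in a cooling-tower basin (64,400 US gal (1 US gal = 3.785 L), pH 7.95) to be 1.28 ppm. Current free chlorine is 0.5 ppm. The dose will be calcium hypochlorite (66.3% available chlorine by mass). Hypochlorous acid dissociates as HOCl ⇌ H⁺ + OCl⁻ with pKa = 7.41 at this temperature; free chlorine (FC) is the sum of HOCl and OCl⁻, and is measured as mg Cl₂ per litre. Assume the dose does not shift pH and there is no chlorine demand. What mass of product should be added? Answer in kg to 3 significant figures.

1.92 kg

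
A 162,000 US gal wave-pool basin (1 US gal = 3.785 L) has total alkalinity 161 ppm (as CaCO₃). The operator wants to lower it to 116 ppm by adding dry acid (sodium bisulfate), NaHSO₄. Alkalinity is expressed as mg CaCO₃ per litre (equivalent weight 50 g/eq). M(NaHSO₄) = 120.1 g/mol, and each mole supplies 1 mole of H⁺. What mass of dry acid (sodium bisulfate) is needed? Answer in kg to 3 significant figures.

66.3 kg

Volume: 162,000 US gal × 3.785 L/gal = 613,170 L.
Alkalinity to neutralize: (161 − 116) = 45 mg/L as CaCO₃ × 613,170 L = 27,590 g as CaCO₃.
Equivalents of H⁺ required: 27,590 ÷ 50 g/eq = 551.9 eq = 551.9 mol NaHSO₄.
Mass of NaHSO₄: 551.9 × 120.1 = 66,280 g.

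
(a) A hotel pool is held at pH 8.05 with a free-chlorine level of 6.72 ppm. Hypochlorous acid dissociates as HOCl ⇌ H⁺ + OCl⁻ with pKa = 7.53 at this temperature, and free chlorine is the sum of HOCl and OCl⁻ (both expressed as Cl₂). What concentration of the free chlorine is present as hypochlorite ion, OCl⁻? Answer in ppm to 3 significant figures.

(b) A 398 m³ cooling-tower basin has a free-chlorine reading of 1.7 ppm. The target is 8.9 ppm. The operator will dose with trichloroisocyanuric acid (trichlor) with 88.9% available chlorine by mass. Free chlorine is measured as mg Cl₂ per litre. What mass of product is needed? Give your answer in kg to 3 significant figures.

(a) [OCl⁻]/[HOCl] = 10^(pH − pKa) = 10^(8.05 − 7.53) = 10^0.52 = 3.311.
(a) Fraction as HOCl = 1 / (1 + 3.311) = 0.2319.
(a) OCl⁻ = (1 − 0.2319) × 6.72 ppm = 5.161 ppm.

(b) Volume: 398 m³ = 398,000 L.
(b) Chlorine deficit: 8.9 − 1.7 = 7.2 ppm = 7.2 mg/L as Cl₂.
(b) Cl₂ equivalent needed: 7.2 mg/L × 398,000 L = 2,866,000 mg = 2866 g.
(b) Product at 88.9% available chlorine: 2866 / 0.889 = 3223 g.

(a) 5.16 ppm; (b) 3.22 kg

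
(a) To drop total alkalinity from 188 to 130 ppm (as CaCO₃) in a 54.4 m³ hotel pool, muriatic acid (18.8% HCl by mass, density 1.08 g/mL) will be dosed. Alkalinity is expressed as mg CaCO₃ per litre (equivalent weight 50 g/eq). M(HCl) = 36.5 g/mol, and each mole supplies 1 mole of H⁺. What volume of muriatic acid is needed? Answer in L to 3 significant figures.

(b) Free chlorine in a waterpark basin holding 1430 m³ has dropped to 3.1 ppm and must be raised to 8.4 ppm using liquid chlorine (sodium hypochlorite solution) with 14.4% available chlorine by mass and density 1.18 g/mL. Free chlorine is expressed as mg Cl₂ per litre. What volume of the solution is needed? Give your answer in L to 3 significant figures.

(a) Volume: 54.4 m³ = 54,400 L.
(a) Alkalinity to neutralize: (188 − 130) = 58 mg/L as CaCO₃ × 54,400 L = 3155 g as CaCO₃.
(a) Equivalents of H⁺ required: 3155 ÷ 50 g/eq = 63.1 eq = 63.1 mol HCl.
(a) Mass of HCl: 63.1 × 36.5 = 2303 g.
(a) Mass of 18.8% solution: 2303 / 0.188 = 12,250 g.
(a) Volume: 12,250 g ÷ 1.08 g/mL = 11,340 mL.

(b) Volume: 1430 m³ = 1,430,000 L.
(b) Chlorine deficit: 8.4 − 3.1 = 5.3 ppm = 5.3 mg/L as Cl₂.
(b) Cl₂ equivalent needed: 5.3 mg/L × 1,430,000 L = 7,579,000 mg = 7579 g.
(b) Product at 14.4% available chlorine: 7579 / 0.144 = 52,630 g.
(b) Volume at density 1.18 g/mL: 52,630 g ÷ 1.18 g/mL = 44,600 mL.

(a) 11.3 L; (b) 44.6 L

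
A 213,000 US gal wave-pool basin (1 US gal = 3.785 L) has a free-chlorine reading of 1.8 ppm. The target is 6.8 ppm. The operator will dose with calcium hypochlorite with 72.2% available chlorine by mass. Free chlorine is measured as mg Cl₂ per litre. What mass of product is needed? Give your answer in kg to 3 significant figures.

5.58 kg

Volume: 213,000 US gal × 3.785 L/gal = 806,205 L.
Chlorine deficit: 6.8 − 1.8 = 5 ppm = 5 mg/L as Cl₂.
Cl₂ equivalent needed: 5 mg/L × 806,205 L = 4,031,000 mg = 4031 g.
Product at 72.2% available chlorine: 4031 / 0.722 = 5583 g.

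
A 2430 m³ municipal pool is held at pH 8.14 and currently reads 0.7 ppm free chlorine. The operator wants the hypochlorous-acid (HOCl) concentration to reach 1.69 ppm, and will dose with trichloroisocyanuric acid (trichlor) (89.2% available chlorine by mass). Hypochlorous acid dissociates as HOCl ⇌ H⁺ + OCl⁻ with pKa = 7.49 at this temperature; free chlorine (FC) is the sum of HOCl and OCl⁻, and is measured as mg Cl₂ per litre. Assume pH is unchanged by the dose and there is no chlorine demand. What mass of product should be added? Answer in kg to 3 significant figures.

Volume: 2430 m³ = 2,430,000 L.
[OCl⁻]/[HOCl] = 10^(pH − pKa) = 10^(8.14 − 7.49) = 4.467; fraction as HOCl = 1/(1 + 4.467) = 0.1829.
Free chlorine required for 1.69 ppm HOCl: 1.69 / 0.1829 = 9.239 ppm.
FC to add: 9.239 − 0.7 = 8.539 mg/L as Cl₂.
Cl₂ equivalent: 8.539 mg/L × 2,430,000 L = 20,750 g.
Product at 89.2% available Cl: 20,750 / 0.892 = 23,260 g.

23.3 kg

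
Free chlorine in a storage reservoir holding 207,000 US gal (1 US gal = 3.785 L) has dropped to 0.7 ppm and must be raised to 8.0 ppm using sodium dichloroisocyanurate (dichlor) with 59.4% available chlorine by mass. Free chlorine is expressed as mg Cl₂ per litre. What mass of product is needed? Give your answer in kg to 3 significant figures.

Volume: 207,000 US gal × 3.785 L/gal = 783,495 L.
Chlorine deficit: 8.0 − 0.7 = 7.3 ppm = 7.3 mg/L as Cl₂.
Cl₂ equivalent needed: 7.3 mg/L × 783,495 L = 5,720,000 mg = 5720 g.
Product at 59.4% available chlorine: 5720 / 0.594 = 9629 g.

9.63 kg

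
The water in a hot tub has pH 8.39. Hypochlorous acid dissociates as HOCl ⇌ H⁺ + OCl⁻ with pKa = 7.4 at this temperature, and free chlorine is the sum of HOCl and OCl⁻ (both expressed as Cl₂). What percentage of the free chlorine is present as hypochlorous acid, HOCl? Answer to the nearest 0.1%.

9.3%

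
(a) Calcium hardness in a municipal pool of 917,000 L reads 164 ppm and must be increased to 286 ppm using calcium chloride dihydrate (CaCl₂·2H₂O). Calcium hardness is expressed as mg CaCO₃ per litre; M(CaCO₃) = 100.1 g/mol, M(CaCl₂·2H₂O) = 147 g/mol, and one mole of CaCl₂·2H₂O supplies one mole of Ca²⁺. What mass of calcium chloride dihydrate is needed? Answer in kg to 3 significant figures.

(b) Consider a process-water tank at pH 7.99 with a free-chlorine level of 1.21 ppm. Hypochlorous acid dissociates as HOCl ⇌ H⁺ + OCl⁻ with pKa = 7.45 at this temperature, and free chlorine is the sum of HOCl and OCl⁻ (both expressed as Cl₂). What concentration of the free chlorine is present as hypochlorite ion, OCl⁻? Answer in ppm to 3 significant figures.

(a) Hardness to add: (286 − 164) = 122 mg/L as CaCO₃ × 917,000 L = 111,900 g as CaCO₃.
(a) Moles of Ca²⁺ (1 mol Ca²⁺ ≡ 1 mol CaCO₃): 111,900 / 100.1 g/mol = 1118 mol.
(a) Mass of CaCl₂·2H₂O: 1118 × 147 = 164,300 g.

(b) [OCl⁻]/[HOCl] = 10^(pH − pKa) = 10^(7.99 − 7.45) = 10^0.54 = 3.467.
(b) Fraction as HOCl = 1 / (1 + 3.467) = 0.2238.
(b) OCl⁻ = (1 − 0.2238) × 1.21 ppm = 0.9391 ppm.

(a) 164 kg; (b) 0.939 ppm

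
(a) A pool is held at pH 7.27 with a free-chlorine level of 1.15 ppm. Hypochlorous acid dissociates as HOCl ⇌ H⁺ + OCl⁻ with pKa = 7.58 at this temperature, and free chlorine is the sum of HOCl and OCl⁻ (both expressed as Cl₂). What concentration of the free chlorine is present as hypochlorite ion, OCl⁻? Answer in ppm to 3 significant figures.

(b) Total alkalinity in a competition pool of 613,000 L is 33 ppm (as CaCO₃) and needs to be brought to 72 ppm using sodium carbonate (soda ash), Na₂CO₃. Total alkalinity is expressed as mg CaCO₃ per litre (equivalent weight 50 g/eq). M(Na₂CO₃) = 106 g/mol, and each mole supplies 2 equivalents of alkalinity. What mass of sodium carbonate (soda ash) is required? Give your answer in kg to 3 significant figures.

(a) [OCl⁻]/[HOCl] = 10^(pH − pKa) = 10^(7.27 − 7.58) = 10^-0.31 = 0.4898.
(a) Fraction as HOCl = 1 / (1 + 0.4898) = 0.6712.
(a) OCl⁻ = (1 − 0.6712) × 1.15 ppm = 0.3781 ppm.

(b) Alkalinity to add: (72 − 33) = 39 mg/L as CaCO₃ × 613,000 L = 23,910 g as CaCO₃.
(b) Equivalents: 23,910 g ÷ 50 g/eq = 478.1 eq.
(b) Each mole of Na₂CO₃ supplies 2 eq, so 478.1 / 2 = 239.1 mol.
(b) Mass: 239.1 mol × 106 g/mol = 25,340 g.

(a) 0.378 ppm; (b) 25.3 kg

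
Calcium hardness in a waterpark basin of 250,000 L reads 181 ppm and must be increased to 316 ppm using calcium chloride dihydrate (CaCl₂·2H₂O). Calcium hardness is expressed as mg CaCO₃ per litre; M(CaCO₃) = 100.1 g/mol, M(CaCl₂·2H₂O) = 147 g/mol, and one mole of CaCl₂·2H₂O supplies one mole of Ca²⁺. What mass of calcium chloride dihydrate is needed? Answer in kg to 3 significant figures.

Hardness to add: (316 − 181) = 135 mg/L as CaCO₃ × 250,000 L = 33,750 g as CaCO₃.
Moles of Ca²⁺ (1 mol Ca²⁺ ≡ 1 mol CaCO₃): 33,750 / 100.1 g/mol = 337.2 mol.
Mass of CaCl₂·2H₂O: 337.2 × 147 = 49,560 g.

49.6 kg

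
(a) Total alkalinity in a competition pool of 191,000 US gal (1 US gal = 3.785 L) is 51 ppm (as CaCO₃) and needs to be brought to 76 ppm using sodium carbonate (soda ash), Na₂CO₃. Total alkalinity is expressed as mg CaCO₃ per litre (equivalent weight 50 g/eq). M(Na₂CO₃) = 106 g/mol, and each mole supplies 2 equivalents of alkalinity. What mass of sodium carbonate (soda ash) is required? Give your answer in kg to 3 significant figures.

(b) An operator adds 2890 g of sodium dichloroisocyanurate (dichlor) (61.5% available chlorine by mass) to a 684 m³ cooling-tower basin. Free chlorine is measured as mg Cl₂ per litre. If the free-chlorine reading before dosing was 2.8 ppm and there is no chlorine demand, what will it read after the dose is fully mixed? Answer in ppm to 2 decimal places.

(a) Volume: 191,000 US gal × 3.785 L/gal = 722,935 L.
(a) Alkalinity to add: (76 − 51) = 25 mg/L as CaCO₃ × 722,935 L = 18,070 g as CaCO₃.
(a) Equivalents: 18,070 g ÷ 50 g/eq = 361.5 eq.
(a) Each mole of Na₂CO₃ supplies 2 eq, so 361.5 / 2 = 180.7 mol.
(a) Mass: 180.7 mol × 106 g/mol = 19,160 g.

(b) Volume: 684 m³ = 684,000 L.
(b) Available chlorine delivered: 2890 g × 0.615 = 1777 g as Cl₂.
(b) Concentration rise: 1777 g / 684,000 L = 2.598 mg/L = 2.60 ppm.
(b) Final FC: 2.8 + 2.60 = 5.40 ppm.

(a) 19.2 kg; (b) 5.40 ppm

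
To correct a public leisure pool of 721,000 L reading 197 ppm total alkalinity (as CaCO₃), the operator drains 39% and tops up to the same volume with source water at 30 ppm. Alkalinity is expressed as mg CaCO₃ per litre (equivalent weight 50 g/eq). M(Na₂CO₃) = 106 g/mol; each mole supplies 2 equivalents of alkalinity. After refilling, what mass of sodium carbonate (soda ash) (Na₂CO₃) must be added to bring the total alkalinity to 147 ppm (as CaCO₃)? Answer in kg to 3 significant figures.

After draining 39% and refilling: 197 × 0.61 + 30 × 0.39 = 131.87 ppm.
Deficit to target: 147 − 131.87 = 15.13 mg/L.
As CaCO₃: 15.13 mg/L × 721,000 L = 10,910 g; ÷ 50 g/eq ÷ 2 = 109.1 mol Na₂CO₃.
Mass: 109.1 × 106 = 11,560 g.

11.6 kg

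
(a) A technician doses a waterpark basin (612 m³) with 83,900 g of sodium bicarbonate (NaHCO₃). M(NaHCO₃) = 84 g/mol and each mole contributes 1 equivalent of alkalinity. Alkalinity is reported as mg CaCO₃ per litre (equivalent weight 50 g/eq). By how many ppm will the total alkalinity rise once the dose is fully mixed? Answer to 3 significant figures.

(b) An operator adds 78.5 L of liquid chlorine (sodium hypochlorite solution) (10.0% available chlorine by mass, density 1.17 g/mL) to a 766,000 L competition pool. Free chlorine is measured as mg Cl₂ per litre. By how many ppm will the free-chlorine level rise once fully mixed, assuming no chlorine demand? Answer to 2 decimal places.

(a) Volume: 612 m³ = 612,000 L.
(a) Moles of NaHCO₃: 83,900 g ÷ 84 g/mol = 998.8 mol → 998.8 eq of alkalinity.
(a) As CaCO₃: 998.8 eq × 50 g/eq = 49,940 g.
(a) Rise: 49,940 g / 612,000 L × 1000 = 81.6 mg/L.

(b) Mass of solution: 78.5 L × 1000 mL/L × 1.17 g/mL = 91,840 g.
(b) Available chlorine delivered: 91,840 g × 0.1 = 9184 g as Cl₂.
(b) Concentration rise: 9184 g / 766,000 L = 11.99 mg/L = 11.99 ppm.

(a) 81.6 ppm; (b) 11.99 ppm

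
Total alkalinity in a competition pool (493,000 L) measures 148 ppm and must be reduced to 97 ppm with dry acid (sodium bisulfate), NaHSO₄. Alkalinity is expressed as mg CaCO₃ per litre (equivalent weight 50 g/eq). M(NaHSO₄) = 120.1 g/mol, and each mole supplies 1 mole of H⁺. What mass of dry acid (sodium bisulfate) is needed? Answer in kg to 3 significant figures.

Alkalinity to neutralize: (148 − 97) = 51 mg/L as CaCO₃ × 493,000 L = 25,140 g as CaCO₃.
Equivalents of H⁺ required: 25,140 ÷ 50 g/eq = 502.9 eq = 502.9 mol NaHSO₄.
Mass of NaHSO₄: 502.9 × 120.1 = 60,390 g.

60.4 kg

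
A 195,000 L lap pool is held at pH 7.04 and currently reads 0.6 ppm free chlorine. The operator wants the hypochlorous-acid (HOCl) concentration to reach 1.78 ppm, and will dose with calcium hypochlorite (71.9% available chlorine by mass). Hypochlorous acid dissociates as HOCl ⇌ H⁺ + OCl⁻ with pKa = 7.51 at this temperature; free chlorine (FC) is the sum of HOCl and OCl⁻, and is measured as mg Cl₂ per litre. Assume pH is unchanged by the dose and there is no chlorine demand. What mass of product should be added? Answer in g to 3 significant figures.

[OCl⁻]/[HOCl] = 10^(pH − pKa) = 10^(7.04 − 7.51) = 0.3388; fraction as HOCl = 1/(1 + 0.3388) = 0.7469.
Free chlorine required for 1.78 ppm HOCl: 1.78 / 0.7469 = 2.383 ppm.
FC to add: 2.383 − 0.6 = 1.783 mg/L as Cl₂.
Cl₂ equivalent: 1.783 mg/L × 195,000 L = 347.7 g.
Product at 71.9% available Cl: 347.7 / 0.719 = 483.6 g.

484 g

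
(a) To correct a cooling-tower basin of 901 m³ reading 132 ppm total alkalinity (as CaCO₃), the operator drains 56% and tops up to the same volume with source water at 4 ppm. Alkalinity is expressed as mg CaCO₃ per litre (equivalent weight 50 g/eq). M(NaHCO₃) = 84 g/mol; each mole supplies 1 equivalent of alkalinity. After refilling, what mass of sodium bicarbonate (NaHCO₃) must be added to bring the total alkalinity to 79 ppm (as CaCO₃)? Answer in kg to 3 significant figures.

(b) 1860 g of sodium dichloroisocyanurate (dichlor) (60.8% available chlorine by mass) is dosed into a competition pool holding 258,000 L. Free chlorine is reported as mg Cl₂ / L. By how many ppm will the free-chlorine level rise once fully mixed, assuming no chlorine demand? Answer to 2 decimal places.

(a) 28.3 kg; (b) 4.38 ppm

(a) Volume: 901 m³ = 901,000 L.
(a) After draining 56% and refilling: 132 × 0.44 + 4 × 0.56 = 60.32 ppm.
(a) Deficit to target: 79 − 60.32 = 18.68 mg/L.
(a) As CaCO₃: 18.68 mg/L × 901,000 L = 16,830 g; ÷ 50 g/eq ÷ 1 = 336.6 mol NaHCO₃.
(a) Mass: 336.6 × 84 = 28,280 g.

(b) Available chlorine delivered: 1860 g × 0.608 = 1131 g as Cl₂.
(b) Concentration rise: 1131 g / 258,000 L = 4.383 mg/L = 4.38 ppm.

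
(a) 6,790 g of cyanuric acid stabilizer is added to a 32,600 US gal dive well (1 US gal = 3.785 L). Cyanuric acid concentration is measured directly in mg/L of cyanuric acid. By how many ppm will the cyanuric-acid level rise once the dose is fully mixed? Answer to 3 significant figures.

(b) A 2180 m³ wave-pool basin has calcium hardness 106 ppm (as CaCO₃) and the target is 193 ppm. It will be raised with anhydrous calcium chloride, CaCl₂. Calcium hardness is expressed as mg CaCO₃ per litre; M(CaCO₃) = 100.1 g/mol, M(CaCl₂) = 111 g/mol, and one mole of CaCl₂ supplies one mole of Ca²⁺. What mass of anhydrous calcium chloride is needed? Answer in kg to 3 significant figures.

(a) 55.0 ppm; (b) 210 kg

(a) Volume: 32,600 US gal × 3.785 L/gal = 123,391 L.
(a) Rise: 6,790 g / 123,391 L × 1000 = 55.03 mg/L.

(b) Volume: 2180 m³ = 2,180,000 L.
(b) Hardness to add: (193 − 106) = 87 mg/L as CaCO₃ × 2,180,000 L = 189,700 g as CaCO₃.
(b) Moles of Ca²⁺ (1 mol Ca²⁺ ≡ 1 mol CaCO₃): 189,700 / 100.1 g/mol = 1895 mol.
(b) Mass of CaCl₂: 1895 × 111 = 210,300 g.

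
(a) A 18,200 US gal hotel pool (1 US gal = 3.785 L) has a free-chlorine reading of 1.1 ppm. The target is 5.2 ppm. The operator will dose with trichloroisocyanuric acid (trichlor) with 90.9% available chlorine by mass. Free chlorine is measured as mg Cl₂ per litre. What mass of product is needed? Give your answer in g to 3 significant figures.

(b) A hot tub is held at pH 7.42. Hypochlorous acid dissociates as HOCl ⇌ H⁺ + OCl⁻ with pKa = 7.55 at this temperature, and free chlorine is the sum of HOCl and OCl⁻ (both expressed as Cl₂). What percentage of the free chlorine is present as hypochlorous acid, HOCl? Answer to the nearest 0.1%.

(a) 311 g; (b) 57.4%

(a) Volume: 18,200 US gal × 3.785 L/gal = 68,887 L.
(a) Chlorine deficit: 5.2 − 1.1 = 4.1 ppm = 4.1 mg/L as Cl₂.
(a) Cl₂ equivalent needed: 4.1 mg/L × 68,887 L = 282,400 mg = 282.4 g.
(a) Product at 90.9% available chlorine: 282.4 / 0.909 = 310.7 g.

(b) [OCl⁻]/[HOCl] = 10^(pH − pKa) = 10^(7.42 − 7.55) = 10^-0.13 = 0.7413.
(b) Fraction as HOCl = 1 / (1 + 0.7413) = 0.5743.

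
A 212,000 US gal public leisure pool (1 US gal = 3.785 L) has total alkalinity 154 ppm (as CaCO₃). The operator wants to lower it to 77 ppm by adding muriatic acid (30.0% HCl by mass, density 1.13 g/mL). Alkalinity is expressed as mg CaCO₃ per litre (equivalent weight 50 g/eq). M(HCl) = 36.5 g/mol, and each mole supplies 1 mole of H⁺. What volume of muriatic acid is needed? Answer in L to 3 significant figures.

133 L

Volume: 212,000 US gal × 3.785 L/gal = 802,420 L.
Alkalinity to neutralize: (154 − 77) = 77 mg/L as CaCO₃ × 802,420 L = 61,790 g as CaCO₃.
Equivalents of H⁺ required: 61,790 ÷ 50 g/eq = 1236 eq = 1236 mol HCl.
Mass of HCl: 1236 × 36.5 = 45,100 g.
Mass of 30.0% solution: 45,100 / 0.3 = 150,300 g.
Volume: 150,300 g ÷ 1.13 g/mL = 133,100 mL.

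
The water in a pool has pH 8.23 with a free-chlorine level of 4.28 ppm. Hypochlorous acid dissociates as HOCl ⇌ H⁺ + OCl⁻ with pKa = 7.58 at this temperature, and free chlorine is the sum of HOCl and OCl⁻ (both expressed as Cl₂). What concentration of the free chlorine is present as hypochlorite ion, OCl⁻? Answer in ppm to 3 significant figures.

3.50 ppm

[OCl⁻]/[HOCl] = 10^(pH − pKa) = 10^(8.23 − 7.58) = 10^0.65 = 4.467.
Fraction as HOCl = 1 / (1 + 4.467) = 0.1829.
OCl⁻ = (1 − 0.1829) × 4.28 ppm = 3.497 ppm.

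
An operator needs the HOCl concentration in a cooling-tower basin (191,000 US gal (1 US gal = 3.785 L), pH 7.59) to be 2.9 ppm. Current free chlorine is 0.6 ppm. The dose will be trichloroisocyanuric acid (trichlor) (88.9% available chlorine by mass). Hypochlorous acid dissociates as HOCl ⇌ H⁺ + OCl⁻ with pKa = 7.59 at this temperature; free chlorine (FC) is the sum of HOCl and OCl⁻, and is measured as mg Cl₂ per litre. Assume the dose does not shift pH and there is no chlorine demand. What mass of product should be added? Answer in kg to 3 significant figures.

4.23 kg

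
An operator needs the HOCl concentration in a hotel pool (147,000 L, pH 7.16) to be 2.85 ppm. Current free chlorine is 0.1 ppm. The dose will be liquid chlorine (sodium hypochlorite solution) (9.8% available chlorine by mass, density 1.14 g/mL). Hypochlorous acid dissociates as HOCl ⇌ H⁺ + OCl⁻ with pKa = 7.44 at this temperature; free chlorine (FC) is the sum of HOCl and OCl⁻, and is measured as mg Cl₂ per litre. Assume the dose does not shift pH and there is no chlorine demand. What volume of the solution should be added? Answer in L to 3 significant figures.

[OCl⁻]/[HOCl] = 10^(pH − pKa) = 10^(7.16 − 7.44) = 0.5248; fraction as HOCl = 1/(1 + 0.5248) = 0.6558.
Free chlorine required for 2.85 ppm HOCl: 2.85 / 0.6558 = 4.346 ppm.
FC to add: 4.346 − 0.1 = 4.246 mg/L as Cl₂.
Cl₂ equivalent: 4.246 mg/L × 147,000 L = 624.1 g.
Product at 9.8% available Cl: 624.1 / 0.098 = 6369 g.
Volume: 6369 g ÷ 1.14 g/mL = 5586 mL.

5.59 L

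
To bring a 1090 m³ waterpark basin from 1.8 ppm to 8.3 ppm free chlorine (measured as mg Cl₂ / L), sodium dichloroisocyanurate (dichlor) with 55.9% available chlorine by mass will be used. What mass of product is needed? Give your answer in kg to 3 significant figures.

12.7 kg

Volume: 1090 m³ = 1,090,000 L.
Chlorine deficit: 8.3 − 1.8 = 6.5 ppm = 6.5 mg/L as Cl₂.
Cl₂ equivalent needed: 6.5 mg/L × 1,090,000 L = 7,085,000 mg = 7085 g.
Product at 55.9% available chlorine: 7085 / 0.559 = 12,670 g.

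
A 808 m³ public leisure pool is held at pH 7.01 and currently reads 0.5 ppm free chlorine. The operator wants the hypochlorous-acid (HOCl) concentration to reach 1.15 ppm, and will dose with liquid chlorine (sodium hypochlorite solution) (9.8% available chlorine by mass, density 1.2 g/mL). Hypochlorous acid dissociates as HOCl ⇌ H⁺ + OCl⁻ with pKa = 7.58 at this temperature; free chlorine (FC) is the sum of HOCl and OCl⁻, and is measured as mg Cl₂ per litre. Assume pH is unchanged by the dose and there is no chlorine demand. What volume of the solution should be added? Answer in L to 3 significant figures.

6.59 L

Volume: 808 m³ = 808,000 L.
[OCl⁻]/[HOCl] = 10^(pH − pKa) = 10^(7.01 − 7.58) = 0.2692; fraction as HOCl = 1/(1 + 0.2692) = 0.7879.
Free chlorine required for 1.15 ppm HOCl: 1.15 / 0.7879 = 1.46 ppm.
FC to add: 1.46 − 0.5 = 0.9595 mg/L as Cl₂.
Cl₂ equivalent: 0.9595 mg/L × 808,000 L = 775.3 g.
Product at 9.8% available Cl: 775.3 / 0.098 = 7911 g.
Volume: 7911 g ÷ 1.2 g/mL = 6593 mL.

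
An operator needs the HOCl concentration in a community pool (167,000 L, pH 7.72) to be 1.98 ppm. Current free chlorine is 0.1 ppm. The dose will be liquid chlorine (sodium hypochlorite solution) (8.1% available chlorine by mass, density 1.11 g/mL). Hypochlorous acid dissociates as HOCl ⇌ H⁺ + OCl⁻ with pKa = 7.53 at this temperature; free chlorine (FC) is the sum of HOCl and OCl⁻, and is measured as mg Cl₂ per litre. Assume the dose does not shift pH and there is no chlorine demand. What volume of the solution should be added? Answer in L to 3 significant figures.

9.19 L

[OCl⁻]/[HOCl] = 10^(pH − pKa) = 10^(7.72 − 7.53) = 1.549; fraction as HOCl = 1/(1 + 1.549) = 0.3923.
Free chlorine required for 1.98 ppm HOCl: 1.98 / 0.3923 = 5.047 ppm.
FC to add: 5.047 − 0.1 = 4.947 mg/L as Cl₂.
Cl₂ equivalent: 4.947 mg/L × 167,000 L = 826.1 g.
Product at 8.1% available Cl: 826.1 / 0.081 = 10,200 g.
Volume: 10,200 g ÷ 1.11 g/mL = 9188 mL.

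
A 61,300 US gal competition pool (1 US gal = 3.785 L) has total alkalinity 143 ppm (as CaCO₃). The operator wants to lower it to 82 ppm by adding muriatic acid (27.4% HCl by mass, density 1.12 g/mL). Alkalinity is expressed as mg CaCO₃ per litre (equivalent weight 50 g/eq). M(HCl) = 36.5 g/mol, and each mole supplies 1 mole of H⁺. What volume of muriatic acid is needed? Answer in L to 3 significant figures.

Volume: 61,300 US gal × 3.785 L/gal = 232,020 L.
Alkalinity to neutralize: (143 − 82) = 61 mg/L as CaCO₃ × 232,020 L = 14,150 g as CaCO₃.
Equivalents of H⁺ required: 14,150 ÷ 50 g/eq = 283.1 eq = 283.1 mol HCl.
Mass of HCl: 283.1 × 36.5 = 10,330 g.
Mass of 27.4% solution: 10,330 / 0.274 = 37,710 g.
Volume: 37,710 g ÷ 1.12 g/mL = 33,670 mL.

33.7 L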